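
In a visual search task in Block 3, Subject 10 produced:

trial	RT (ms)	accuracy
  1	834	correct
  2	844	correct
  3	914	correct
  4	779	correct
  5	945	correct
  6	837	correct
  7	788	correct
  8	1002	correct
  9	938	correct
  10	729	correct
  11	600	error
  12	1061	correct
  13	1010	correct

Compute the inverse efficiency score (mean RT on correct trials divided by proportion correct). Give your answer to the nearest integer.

964 ms

Correct trials (n=12): 834, 844, 914, 779, 945, 837, 788, 1002, 938, 729, 1061, 1010
Mean correct RT = 10681/12 = 890.0833 ms
Proportion correct = 12/13
IES = 890.0833 / (12/13) = 964.257 ms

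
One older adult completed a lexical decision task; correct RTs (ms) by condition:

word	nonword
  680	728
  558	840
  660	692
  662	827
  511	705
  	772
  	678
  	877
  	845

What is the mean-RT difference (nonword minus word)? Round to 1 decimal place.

M(word) = 3071/5 = 614.200
M(nonword) = 6964/9 = 773.778
Difference = 773.778 − 614.200 = 159.578 ms

159.6 ms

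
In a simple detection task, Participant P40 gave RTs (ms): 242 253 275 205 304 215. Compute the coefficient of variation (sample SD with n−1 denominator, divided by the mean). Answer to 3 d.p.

0.149

n = 6, Σ = 1494, M = 249.0000
Σ(x−M)² = 6858.000; s = √(6858.000/5) = 37.0351
CV = 37.0351 / 249.0000 = 0.14874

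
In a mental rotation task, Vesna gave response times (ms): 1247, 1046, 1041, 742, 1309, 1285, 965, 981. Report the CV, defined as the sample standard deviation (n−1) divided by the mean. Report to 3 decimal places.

n = 8, Σ = 8616, M = 1077.0000
Σ(x−M)² = 262230.000; s = √(262230.000/7) = 193.5496
CV = 193.5496 / 1077.0000 = 0.17971

0.180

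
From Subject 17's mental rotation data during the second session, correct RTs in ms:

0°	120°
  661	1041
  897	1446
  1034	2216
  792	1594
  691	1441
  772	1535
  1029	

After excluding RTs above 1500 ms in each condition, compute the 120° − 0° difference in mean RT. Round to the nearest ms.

120°: exclude 2216, 1594, 1535
M(0°) = 5876/7 = 839.429
M(120°) = 3928/3 = 1309.333
Difference = 1309.333 − 839.429 = 469.905 ms

470 ms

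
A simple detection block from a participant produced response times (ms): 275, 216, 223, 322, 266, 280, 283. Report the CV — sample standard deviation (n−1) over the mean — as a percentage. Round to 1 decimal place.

n = 7, Σ = 1865, M = 266.4286
Σ(x−M)² = 8049.714; s = √(8049.714/6) = 36.6281
CV = 36.6281 / 266.4286 = 0.13748 = 13.748%

13.7%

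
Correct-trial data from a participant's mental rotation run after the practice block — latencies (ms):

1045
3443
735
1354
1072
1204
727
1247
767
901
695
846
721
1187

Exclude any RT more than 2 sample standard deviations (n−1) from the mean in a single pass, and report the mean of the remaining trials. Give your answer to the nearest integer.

n = 14, ΣRT = 15944, M = 1138.857
Σ(x−M)² = 6371855.71; s = √(6371855.71/13) = 700.102
Cutoffs: 1138.857 ± 2·700.102 → [-261.3, 2539.1]
Outside: 3443 → excluded.
Retained (n=13): Σ = 12501, mean = 12501/13 = 961.615

962 ms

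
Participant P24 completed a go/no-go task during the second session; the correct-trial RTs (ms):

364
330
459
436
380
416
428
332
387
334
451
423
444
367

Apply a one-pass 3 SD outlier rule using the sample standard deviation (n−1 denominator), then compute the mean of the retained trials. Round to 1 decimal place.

n = 14, ΣRT = 5551, M = 396.500
Σ(x−M)² = 27545.50; s = √(27545.50/13) = 46.031
Cutoffs: 396.500 ± 3·46.031 → [258.4, 534.6]
No RTs fall outside the cutoffs; all 14 retained. Mean = 5551/14 = 396.500

396.5 ms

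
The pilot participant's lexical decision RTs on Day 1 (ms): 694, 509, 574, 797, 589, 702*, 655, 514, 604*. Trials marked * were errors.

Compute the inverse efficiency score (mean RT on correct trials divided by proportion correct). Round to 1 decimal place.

Correct trials (n=7): 694, 509, 574, 797, 589, 655, 514
Mean correct RT = 4332/7 = 618.8571 ms
Proportion correct = 7/9
IES = 618.8571 / (7/9) = 795.673 ms

795.7 ms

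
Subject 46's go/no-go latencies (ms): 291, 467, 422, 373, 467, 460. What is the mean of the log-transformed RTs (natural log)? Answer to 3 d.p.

ln(RT): 5.6733, 6.1463, 6.0450, 5.9216, 6.1463, 6.1312
Σ ln(RT) = 36.0638
Mean = 36.0638/6 = 6.01063

6.011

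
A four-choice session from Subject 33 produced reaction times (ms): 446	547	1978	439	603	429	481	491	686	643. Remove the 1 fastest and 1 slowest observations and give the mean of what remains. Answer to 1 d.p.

Sorted: 429, 439, 446, 481, 491, 547, 603, 643, 686, 1978
Drop lowest 1 (429) and highest 1 (1978)
Remaining (n=8): Σ = 4336, mean = 4336/8 = 542.000

542.0 ms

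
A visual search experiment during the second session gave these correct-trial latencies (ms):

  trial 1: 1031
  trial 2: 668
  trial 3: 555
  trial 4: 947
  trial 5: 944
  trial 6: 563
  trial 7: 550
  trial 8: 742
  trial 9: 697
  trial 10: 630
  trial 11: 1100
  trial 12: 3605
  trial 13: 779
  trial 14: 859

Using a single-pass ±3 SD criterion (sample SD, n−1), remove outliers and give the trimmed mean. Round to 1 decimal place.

774.2 ms

n = 14, ΣRT = 13670, M = 976.429
Σ(x−M)² = 7860865.43; s = √(7860865.43/13) = 777.613
Cutoffs: 976.429 ± 3·777.613 → [-1356.4, 3309.3]
Outside: 3605 → excluded.
Retained (n=13): Σ = 10065, mean = 10065/13 = 774.231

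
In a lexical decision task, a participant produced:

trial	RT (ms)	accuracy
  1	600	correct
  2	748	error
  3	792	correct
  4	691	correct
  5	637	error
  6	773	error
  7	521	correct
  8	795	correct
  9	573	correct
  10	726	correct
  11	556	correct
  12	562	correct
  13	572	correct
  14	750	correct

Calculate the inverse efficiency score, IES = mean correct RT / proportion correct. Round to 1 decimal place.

Correct trials (n=11): 600, 792, 691, 521, 795, 573, 726, 556, 562, 572, 750
Mean correct RT = 7138/11 = 648.9091 ms
Proportion correct = 11/14
IES = 648.9091 / (11/14) = 825.884 ms

825.9 ms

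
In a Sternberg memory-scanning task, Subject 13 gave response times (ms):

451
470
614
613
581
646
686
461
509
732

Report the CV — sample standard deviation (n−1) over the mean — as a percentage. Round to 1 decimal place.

17.2%

n = 10, Σ = 5763, M = 576.3000
Σ(x−M)² = 88748.100; s = √(88748.100/9) = 99.3021
CV = 99.3021 / 576.3000 = 0.17231 = 17.231%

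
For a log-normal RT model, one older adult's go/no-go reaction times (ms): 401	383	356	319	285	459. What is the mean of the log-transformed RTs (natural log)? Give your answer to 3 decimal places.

5.894

ln(RT): 5.9940, 5.9480, 5.8749, 5.7652, 5.6525, 6.1291
Σ ln(RT) = 35.3637
Mean = 35.3637/6 = 5.89394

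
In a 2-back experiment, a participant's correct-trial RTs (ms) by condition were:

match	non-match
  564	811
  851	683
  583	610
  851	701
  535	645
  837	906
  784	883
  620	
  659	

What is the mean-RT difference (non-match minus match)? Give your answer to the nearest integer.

M(match) = 6284/9 = 698.222
M(non-match) = 5239/7 = 748.429
Difference = 748.429 − 698.222 = 50.206 ms

50 ms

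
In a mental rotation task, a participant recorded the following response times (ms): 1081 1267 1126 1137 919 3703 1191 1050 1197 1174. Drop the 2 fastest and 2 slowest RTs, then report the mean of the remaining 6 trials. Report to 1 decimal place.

1151.0 ms

Sorted: 919, 1050, 1081, 1126, 1137, 1174, 1191, 1197, 1267, 3703
Drop lowest 2 (919, 1050) and highest 2 (1267, 3703)
Remaining (n=6): Σ = 6906, mean = 6906/6 = 1151.000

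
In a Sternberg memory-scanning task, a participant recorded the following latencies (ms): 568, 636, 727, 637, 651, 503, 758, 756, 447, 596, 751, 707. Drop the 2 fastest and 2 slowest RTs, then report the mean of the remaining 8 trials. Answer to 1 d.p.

Sorted: 447, 503, 568, 596, 636, 637, 651, 707, 727, 751, 756, 758
Drop lowest 2 (447, 503) and highest 2 (756, 758)
Remaining (n=8): Σ = 5273, mean = 5273/8 = 659.125

659.1 ms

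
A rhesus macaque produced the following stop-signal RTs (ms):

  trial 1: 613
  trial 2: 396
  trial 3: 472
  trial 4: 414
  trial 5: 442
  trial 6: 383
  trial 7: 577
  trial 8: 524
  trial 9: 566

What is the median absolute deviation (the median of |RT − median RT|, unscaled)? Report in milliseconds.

76 ms

Sorted: 383, 396, 414, 442, 472, 524, 566, 577, 613 → median = 472
|x − 472|: 141, 76, 0, 58, 30, 89, 105, 52, 94
Sorted deviations: 0, 30, 52, 58, 76, 89, 94, 105, 141 → MAD = 76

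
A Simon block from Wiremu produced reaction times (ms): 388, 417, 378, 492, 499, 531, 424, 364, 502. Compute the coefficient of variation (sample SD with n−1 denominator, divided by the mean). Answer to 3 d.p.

n = 9, Σ = 3995, M = 443.8889
Σ(x−M)² = 31282.889; s = √(31282.889/8) = 62.5329
CV = 62.5329 / 443.8889 = 0.14088

0.141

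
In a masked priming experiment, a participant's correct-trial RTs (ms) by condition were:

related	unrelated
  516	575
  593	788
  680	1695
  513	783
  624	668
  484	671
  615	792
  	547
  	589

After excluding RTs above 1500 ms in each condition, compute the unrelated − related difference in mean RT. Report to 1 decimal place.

unrelated: exclude 1695
M(related) = 4025/7 = 575.000
M(unrelated) = 5413/8 = 676.625
Difference = 676.625 − 575.000 = 101.625 ms

101.6 ms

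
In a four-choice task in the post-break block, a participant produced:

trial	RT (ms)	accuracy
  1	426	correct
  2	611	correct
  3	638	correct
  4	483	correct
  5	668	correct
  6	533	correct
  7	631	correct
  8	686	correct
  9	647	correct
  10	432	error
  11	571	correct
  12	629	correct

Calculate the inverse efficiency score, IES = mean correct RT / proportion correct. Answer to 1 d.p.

Correct trials (n=11): 426, 611, 638, 483, 668, 533, 631, 686, 647, 571, 629
Mean correct RT = 6523/11 = 593.0000 ms
Proportion correct = 11/12
IES = 593.0000 / (11/12) = 646.909 ms

646.9 ms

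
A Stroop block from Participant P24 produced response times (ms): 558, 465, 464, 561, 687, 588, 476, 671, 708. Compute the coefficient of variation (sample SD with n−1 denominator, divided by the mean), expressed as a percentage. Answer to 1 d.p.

16.8%

n = 9, Σ = 5178, M = 575.3333
Σ(x−M)² = 74324.000; s = √(74324.000/8) = 96.3872
CV = 96.3872 / 575.3333 = 0.16753 = 16.753%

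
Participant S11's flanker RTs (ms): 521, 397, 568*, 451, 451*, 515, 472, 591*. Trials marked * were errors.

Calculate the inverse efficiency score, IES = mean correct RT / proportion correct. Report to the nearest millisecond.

754 ms

Correct trials (n=5): 521, 397, 451, 515, 472
Mean correct RT = 2356/5 = 471.2000 ms
Proportion correct = 5/8
IES = 471.2000 / (5/8) = 753.920 ms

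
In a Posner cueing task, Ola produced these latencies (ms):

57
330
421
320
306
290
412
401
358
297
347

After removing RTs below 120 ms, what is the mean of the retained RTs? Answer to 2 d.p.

Excluded: 57
Retained (n=10): Σ = 3482
Mean = 3482/10 = 348.2000

348.20 ms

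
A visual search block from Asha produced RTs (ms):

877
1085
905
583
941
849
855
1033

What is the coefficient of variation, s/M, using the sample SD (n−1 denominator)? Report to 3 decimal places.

n = 8, Σ = 7128, M = 891.0000
Σ(x−M)² = 158616.000; s = √(158616.000/7) = 150.5305
CV = 150.5305 / 891.0000 = 0.16895

0.169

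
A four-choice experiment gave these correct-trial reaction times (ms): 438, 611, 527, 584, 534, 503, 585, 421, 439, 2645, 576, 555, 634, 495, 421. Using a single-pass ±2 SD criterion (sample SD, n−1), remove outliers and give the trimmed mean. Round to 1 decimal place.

n = 15, ΣRT = 9968, M = 664.533
Σ(x−M)² = 4270281.73; s = √(4270281.73/14) = 552.286
Cutoffs: 664.533 ± 2·552.286 → [-440.0, 1769.1]
Outside: 2645 → excluded.
Retained (n=14): Σ = 7323, mean = 7323/14 = 523.071

523.1 ms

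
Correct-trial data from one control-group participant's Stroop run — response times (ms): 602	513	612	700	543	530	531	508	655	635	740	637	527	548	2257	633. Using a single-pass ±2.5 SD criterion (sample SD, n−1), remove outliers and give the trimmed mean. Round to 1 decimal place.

n = 16, ΣRT = 11171, M = 698.188
Σ(x−M)² = 2664828.44; s = √(2664828.44/15) = 421.492
Cutoffs: 698.188 ± 2.5·421.492 → [-355.5, 1751.9]
Outside: 2257 → excluded.
Retained (n=15): Σ = 8914, mean = 8914/15 = 594.267

594.3 ms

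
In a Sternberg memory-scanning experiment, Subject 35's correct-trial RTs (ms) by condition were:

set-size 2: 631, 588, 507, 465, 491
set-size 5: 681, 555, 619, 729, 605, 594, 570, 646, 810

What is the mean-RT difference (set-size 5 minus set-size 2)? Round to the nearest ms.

M(set-size 2) = 2682/5 = 536.400
M(set-size 5) = 5809/9 = 645.444
Difference = 645.444 − 536.400 = 109.044 ms

109 ms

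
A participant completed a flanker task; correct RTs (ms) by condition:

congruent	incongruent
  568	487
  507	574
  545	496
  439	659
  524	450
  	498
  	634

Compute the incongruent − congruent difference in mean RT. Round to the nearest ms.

M(congruent) = 2583/5 = 516.600
M(incongruent) = 3798/7 = 542.571
Difference = 542.571 − 516.600 = 25.971 ms

26 ms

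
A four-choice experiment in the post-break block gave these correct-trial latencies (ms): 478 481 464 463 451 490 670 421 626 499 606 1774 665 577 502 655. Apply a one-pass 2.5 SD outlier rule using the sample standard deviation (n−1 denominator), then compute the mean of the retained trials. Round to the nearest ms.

n = 16, ΣRT = 9822, M = 613.875
Σ(x−M)² = 1541043.75; s = √(1541043.75/15) = 320.525
Cutoffs: 613.875 ± 2.5·320.525 → [-187.4, 1415.2]
Outside: 1774 → excluded.
Retained (n=15): Σ = 8048, mean = 8048/15 = 536.533

537 ms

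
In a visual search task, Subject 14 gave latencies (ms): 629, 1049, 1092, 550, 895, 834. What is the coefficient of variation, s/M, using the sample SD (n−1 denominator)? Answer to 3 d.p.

0.260

n = 6, Σ = 5049, M = 841.5000
Σ(x−M)² = 238853.500; s = √(238853.500/5) = 218.5651
CV = 218.5651 / 841.5000 = 0.25973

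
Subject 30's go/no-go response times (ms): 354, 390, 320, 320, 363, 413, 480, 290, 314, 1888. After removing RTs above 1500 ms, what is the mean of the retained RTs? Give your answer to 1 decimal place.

Excluded: 1888
Retained (n=9): Σ = 3244
Mean = 3244/9 = 360.4444

360.4 ms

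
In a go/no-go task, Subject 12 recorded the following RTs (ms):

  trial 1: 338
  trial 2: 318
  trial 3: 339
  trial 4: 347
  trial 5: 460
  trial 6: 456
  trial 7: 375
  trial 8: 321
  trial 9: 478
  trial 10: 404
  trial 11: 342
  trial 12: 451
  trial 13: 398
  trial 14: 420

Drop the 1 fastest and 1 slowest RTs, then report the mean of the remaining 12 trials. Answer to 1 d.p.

Sorted: 318, 321, 338, 339, 342, 347, 375, 398, 404, 420, 451, 456, 460, 478
Drop lowest 1 (318) and highest 1 (478)
Remaining (n=12): Σ = 4651, mean = 4651/12 = 387.583

387.6 ms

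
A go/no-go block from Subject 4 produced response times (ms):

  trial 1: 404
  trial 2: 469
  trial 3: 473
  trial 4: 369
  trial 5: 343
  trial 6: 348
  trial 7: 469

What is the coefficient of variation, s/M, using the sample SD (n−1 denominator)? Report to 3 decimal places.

n = 7, Σ = 2875, M = 410.7143
Σ(x−M)² = 20977.429; s = √(20977.429/6) = 59.1290
CV = 59.1290 / 410.7143 = 0.14397

0.144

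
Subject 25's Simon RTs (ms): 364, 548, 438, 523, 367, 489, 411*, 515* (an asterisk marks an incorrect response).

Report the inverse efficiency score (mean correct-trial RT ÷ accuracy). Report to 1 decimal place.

606.4 ms

Correct trials (n=6): 364, 548, 438, 523, 367, 489
Mean correct RT = 2729/6 = 454.8333 ms
Proportion correct = 6/8
IES = 454.8333 / (6/8) = 606.444 ms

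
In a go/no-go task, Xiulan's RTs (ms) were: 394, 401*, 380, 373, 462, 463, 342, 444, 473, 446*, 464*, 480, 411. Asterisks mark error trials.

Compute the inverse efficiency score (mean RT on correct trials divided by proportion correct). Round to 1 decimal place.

Correct trials (n=10): 394, 380, 373, 462, 463, 342, 444, 473, 480, 411
Mean correct RT = 4222/10 = 422.2000 ms
Proportion correct = 10/13
IES = 422.2000 / (10/13) = 548.860 ms

548.9 ms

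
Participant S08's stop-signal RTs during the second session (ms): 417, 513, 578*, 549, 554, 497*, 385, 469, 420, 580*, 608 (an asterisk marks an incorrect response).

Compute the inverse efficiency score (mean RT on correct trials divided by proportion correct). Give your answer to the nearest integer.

673 ms

Correct trials (n=8): 417, 513, 549, 554, 385, 469, 420, 608
Mean correct RT = 3915/8 = 489.3750 ms
Proportion correct = 8/11
IES = 489.3750 / (8/11) = 672.891 ms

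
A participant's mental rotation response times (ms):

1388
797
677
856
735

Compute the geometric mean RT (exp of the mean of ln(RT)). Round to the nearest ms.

860 ms

ln(RT): 7.2356, 6.6809, 6.5177, 6.7523, 6.5999
Mean ln(RT) = 33.7863/5 = 6.75726
Geometric mean = exp(6.75726) = 860.28 ms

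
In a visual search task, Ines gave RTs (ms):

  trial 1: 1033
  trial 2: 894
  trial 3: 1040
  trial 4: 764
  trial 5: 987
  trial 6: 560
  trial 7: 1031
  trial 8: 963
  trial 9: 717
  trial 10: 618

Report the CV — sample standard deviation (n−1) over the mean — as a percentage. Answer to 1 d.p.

21.1%

n = 10, Σ = 8607, M = 860.7000
Σ(x−M)² = 297688.100; s = √(297688.100/9) = 181.8693
CV = 181.8693 / 860.7000 = 0.21130 = 21.130%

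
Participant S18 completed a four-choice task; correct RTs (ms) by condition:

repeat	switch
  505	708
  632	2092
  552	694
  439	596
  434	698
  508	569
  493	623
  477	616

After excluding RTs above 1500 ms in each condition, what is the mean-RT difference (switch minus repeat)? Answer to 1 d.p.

switch: exclude 2092
M(repeat) = 4040/8 = 505.000
M(switch) = 4504/7 = 643.429
Difference = 643.429 − 505.000 = 138.429 ms

138.4 ms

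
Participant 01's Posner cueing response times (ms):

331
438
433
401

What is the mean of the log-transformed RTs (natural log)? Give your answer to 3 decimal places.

ln(RT): 5.8021, 6.0822, 6.0707, 5.9940
Σ ln(RT) = 23.9490
Mean = 23.9490/4 = 5.98726

5.987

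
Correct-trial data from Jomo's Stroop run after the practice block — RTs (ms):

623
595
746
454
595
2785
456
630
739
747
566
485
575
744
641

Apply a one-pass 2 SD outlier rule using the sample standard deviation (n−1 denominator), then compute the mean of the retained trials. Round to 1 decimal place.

n = 15, ΣRT = 11381, M = 758.733
Σ(x−M)² = 4539480.93; s = √(4539480.93/14) = 569.428
Cutoffs: 758.733 ± 2·569.428 → [-380.1, 1897.6]
Outside: 2785 → excluded.
Retained (n=14): Σ = 8596, mean = 8596/14 = 614.000

614.0 ms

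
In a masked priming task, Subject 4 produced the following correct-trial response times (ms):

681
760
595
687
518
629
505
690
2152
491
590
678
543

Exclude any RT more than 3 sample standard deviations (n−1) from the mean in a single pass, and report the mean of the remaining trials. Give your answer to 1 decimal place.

613.9 ms

n = 13, ΣRT = 9519, M = 732.231
Σ(x−M)² = 2267158.31; s = √(2267158.31/12) = 434.661
Cutoffs: 732.231 ± 3·434.661 → [-571.8, 2036.2]
Outside: 2152 → excluded.
Retained (n=12): Σ = 7367, mean = 7367/12 = 613.917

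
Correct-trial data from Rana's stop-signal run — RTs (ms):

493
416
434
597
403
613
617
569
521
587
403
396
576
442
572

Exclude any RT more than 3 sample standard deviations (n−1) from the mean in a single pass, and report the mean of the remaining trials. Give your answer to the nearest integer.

n = 15, ΣRT = 7639, M = 509.267
Σ(x−M)² = 102768.93; s = √(102768.93/14) = 85.678
Cutoffs: 509.267 ± 3·85.678 → [252.2, 766.3]
No RTs fall outside the cutoffs; all 15 retained. Mean = 7639/15 = 509.267

509 ms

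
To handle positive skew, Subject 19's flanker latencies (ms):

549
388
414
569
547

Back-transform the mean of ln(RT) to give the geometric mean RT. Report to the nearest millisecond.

ln(RT): 6.3081, 5.9610, 6.0259, 6.3439, 6.3044
Mean ln(RT) = 30.9433/5 = 6.18866
Geometric mean = exp(6.18866) = 487.19 ms

487 ms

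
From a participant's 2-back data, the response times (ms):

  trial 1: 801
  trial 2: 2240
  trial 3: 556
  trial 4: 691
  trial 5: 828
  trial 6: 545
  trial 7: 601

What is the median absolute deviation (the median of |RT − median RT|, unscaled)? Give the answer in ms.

135 ms

Sorted: 545, 556, 601, 691, 801, 828, 2240 → median = 691
|x − 691|: 110, 1549, 135, 0, 137, 146, 90
Sorted deviations: 0, 90, 110, 135, 137, 146, 1549 → MAD = 135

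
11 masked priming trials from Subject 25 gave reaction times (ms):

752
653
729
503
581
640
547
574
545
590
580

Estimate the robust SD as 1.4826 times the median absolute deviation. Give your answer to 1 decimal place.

53.4 ms

Sorted: 503, 545, 547, 574, 580, 581, 590, 640, 653, 729, 752 → median = 581
|x − 581| sorted: 0, 1, 7, 9, 34, 36, 59, 72, 78, 148, 171 → MAD = 36
Robust SD ≈ 1.4826 × 36 = 53.374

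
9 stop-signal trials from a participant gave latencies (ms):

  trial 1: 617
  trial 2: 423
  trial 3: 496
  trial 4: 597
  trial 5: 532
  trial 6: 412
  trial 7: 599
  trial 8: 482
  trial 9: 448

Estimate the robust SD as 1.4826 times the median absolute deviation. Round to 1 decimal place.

108.2 ms

Sorted: 412, 423, 448, 482, 496, 532, 597, 599, 617 → median = 496
|x − 496| sorted: 0, 14, 36, 48, 73, 84, 101, 103, 121 → MAD = 73
Robust SD ≈ 1.4826 × 73 = 108.230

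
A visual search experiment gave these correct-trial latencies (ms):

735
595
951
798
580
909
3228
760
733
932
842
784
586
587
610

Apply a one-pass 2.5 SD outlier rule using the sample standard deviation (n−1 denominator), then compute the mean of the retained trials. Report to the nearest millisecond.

n = 15, ΣRT = 13630, M = 908.667
Σ(x−M)² = 6000191.33; s = √(6000191.33/14) = 654.664
Cutoffs: 908.667 ± 2.5·654.664 → [-728.0, 2545.3]
Outside: 3228 → excluded.
Retained (n=14): Σ = 10402, mean = 10402/14 = 743.000

743 ms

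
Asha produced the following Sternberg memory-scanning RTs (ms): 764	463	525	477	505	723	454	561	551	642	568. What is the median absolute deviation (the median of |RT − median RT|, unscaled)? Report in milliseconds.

74 ms

Sorted: 454, 463, 477, 505, 525, 551, 561, 568, 642, 723, 764 → median = 551
|x − 551|: 213, 88, 26, 74, 46, 172, 97, 10, 0, 91, 17
Sorted deviations: 0, 10, 17, 26, 46, 74, 88, 91, 97, 172, 213 → MAD = 74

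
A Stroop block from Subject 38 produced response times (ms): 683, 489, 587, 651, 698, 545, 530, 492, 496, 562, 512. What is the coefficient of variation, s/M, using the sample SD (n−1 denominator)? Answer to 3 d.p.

n = 11, Σ = 6245, M = 567.7273
Σ(x−M)² = 59720.182; s = √(59720.182/10) = 77.2788
CV = 77.2788 / 567.7273 = 0.13612

0.136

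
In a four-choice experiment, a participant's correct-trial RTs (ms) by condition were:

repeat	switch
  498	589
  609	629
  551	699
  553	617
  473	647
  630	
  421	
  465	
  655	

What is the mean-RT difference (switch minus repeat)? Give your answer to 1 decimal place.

M(repeat) = 4855/9 = 539.444
M(switch) = 3181/5 = 636.200
Difference = 636.200 − 539.444 = 96.756 ms

96.8 ms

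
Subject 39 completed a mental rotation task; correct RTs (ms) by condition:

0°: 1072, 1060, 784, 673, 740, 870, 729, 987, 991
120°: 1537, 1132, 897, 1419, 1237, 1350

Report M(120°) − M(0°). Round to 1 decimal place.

M(0°) = 7906/9 = 878.444
M(120°) = 7572/6 = 1262.000
Difference = 1262.000 − 878.444 = 383.556 ms

383.6 ms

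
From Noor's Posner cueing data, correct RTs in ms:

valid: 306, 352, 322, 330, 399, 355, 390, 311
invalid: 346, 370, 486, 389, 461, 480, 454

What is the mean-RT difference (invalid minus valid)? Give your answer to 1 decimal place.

80.9 ms

M(valid) = 2765/8 = 345.625
M(invalid) = 2986/7 = 426.571
Difference = 426.571 − 345.625 = 80.946 ms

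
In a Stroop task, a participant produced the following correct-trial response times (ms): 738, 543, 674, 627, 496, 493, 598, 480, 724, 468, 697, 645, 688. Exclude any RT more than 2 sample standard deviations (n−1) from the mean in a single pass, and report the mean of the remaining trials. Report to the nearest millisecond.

605 ms

n = 13, ΣRT = 7871, M = 605.462
Σ(x−M)² = 116757.23; s = √(116757.23/12) = 98.640
Cutoffs: 605.462 ± 2·98.640 → [408.2, 802.7]
No RTs fall outside the cutoffs; all 13 retained. Mean = 7871/13 = 605.462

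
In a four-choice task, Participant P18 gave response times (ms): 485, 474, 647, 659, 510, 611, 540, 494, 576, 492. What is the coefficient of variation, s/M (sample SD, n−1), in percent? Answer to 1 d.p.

12.7%

n = 10, Σ = 5488, M = 548.8000
Σ(x−M)² = 43873.600; s = √(43873.600/9) = 69.8201
CV = 69.8201 / 548.8000 = 0.12722 = 12.722%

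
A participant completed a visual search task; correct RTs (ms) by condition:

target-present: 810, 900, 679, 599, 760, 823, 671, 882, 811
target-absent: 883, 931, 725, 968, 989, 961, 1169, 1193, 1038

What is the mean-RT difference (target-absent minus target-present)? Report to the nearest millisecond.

M(target-present) = 6935/9 = 770.556
M(target-absent) = 8857/9 = 984.111
Difference = 984.111 − 770.556 = 213.556 ms

214 ms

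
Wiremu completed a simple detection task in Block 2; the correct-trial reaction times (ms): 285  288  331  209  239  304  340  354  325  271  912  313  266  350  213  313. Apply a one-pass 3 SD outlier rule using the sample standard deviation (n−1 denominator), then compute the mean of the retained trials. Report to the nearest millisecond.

n = 16, ΣRT = 5313, M = 332.062
Σ(x−M)² = 388988.94; s = √(388988.94/15) = 161.036
Cutoffs: 332.062 ± 3·161.036 → [-151.0, 815.2]
Outside: 912 → excluded.
Retained (n=15): Σ = 4401, mean = 4401/15 = 293.400

293 ms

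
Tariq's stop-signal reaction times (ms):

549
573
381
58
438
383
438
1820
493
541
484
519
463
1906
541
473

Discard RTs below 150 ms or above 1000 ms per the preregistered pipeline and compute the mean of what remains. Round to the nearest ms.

Excluded: 58, 1820, 1906
Retained (n=13): Σ = 6276
Mean = 6276/13 = 482.7692

483 ms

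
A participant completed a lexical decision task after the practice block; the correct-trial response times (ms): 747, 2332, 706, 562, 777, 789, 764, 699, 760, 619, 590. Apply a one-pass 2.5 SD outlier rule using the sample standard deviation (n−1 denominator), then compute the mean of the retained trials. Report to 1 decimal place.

n = 11, ΣRT = 9345, M = 849.545
Σ(x−M)² = 2478918.73; s = √(2478918.73/10) = 497.887
Cutoffs: 849.545 ± 2.5·497.887 → [-395.2, 2094.3]
Outside: 2332 → excluded.
Retained (n=10): Σ = 7013, mean = 7013/10 = 701.300

701.3 ms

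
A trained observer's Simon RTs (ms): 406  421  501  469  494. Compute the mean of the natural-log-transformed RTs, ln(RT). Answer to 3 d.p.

ln(RT): 6.0064, 6.0426, 6.2166, 6.1506, 6.2025
Σ ln(RT) = 30.6187
Mean = 30.6187/5 = 6.12375

6.124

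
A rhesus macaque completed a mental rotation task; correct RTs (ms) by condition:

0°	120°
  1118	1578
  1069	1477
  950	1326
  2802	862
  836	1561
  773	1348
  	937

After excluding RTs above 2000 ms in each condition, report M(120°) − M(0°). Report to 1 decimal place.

0°: exclude 2802
M(0°) = 4746/5 = 949.200
M(120°) = 9089/7 = 1298.429
Difference = 1298.429 − 949.200 = 349.229 ms

349.2 ms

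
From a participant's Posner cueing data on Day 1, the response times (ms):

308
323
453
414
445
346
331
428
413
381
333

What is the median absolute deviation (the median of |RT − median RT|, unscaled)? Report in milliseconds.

48 ms

Sorted: 308, 323, 331, 333, 346, 381, 413, 414, 428, 445, 453 → median = 381
|x − 381|: 73, 58, 72, 33, 64, 35, 50, 47, 32, 0, 48
Sorted deviations: 0, 32, 33, 35, 47, 48, 50, 58, 64, 72, 73 → MAD = 48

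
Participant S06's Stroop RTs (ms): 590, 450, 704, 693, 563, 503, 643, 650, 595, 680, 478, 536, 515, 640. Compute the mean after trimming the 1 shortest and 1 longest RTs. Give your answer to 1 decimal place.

Sorted: 450, 478, 503, 515, 536, 563, 590, 595, 640, 643, 650, 680, 693, 704
Drop lowest 1 (450) and highest 1 (704)
Remaining (n=12): Σ = 7086, mean = 7086/12 = 590.500

590.5 ms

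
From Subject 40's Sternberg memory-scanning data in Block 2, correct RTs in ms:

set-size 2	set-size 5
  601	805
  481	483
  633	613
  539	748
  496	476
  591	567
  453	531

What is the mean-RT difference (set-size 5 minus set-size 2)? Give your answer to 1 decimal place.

61.3 ms

M(set-size 2) = 3794/7 = 542.000
M(set-size 5) = 4223/7 = 603.286
Difference = 603.286 − 542.000 = 61.286 ms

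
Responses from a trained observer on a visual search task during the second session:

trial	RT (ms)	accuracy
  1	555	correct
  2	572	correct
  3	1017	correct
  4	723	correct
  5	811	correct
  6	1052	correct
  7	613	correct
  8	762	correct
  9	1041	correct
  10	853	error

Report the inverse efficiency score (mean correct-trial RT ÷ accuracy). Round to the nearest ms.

882 ms

Correct trials (n=9): 555, 572, 1017, 723, 811, 1052, 613, 762, 1041
Mean correct RT = 7146/9 = 794.0000 ms
Proportion correct = 9/10
IES = 794.0000 / (9/10) = 882.222 ms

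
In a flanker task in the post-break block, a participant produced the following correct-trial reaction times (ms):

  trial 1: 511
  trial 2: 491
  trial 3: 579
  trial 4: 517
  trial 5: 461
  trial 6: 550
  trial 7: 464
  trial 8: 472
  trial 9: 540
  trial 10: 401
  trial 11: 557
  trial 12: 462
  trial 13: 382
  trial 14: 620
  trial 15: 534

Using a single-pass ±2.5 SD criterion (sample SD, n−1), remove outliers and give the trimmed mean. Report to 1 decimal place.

n = 15, ΣRT = 7541, M = 502.733
Σ(x−M)² = 58294.93; s = √(58294.93/14) = 64.528
Cutoffs: 502.733 ± 2.5·64.528 → [341.4, 664.1]
No RTs fall outside the cutoffs; all 15 retained. Mean = 7541/15 = 502.733

502.7 ms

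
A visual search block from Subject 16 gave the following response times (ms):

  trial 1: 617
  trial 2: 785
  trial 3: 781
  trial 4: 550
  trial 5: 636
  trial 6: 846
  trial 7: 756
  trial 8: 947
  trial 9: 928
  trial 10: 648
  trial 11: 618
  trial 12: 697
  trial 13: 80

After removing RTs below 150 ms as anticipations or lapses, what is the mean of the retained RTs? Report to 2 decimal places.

734.08 ms

Excluded: 80
Retained (n=12): Σ = 8809
Mean = 8809/12 = 734.0833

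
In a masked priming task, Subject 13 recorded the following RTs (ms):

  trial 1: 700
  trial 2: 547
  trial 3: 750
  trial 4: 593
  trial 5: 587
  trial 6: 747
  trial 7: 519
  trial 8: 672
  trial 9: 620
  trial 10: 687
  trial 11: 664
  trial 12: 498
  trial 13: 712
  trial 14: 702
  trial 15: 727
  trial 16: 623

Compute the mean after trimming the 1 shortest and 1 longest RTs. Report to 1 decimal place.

650.0 ms

Sorted: 498, 519, 547, 587, 593, 620, 623, 664, 672, 687, 700, 702, 712, 727, 747, 750
Drop lowest 1 (498) and highest 1 (750)
Remaining (n=14): Σ = 9100, mean = 9100/14 = 650.000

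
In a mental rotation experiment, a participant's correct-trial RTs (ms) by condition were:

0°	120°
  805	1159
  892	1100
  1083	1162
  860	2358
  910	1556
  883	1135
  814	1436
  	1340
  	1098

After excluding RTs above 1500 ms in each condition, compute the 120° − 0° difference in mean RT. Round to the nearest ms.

120°: exclude 2358, 1556
M(0°) = 6247/7 = 892.429
M(120°) = 8430/7 = 1204.286
Difference = 1204.286 − 892.429 = 311.857 ms

312 ms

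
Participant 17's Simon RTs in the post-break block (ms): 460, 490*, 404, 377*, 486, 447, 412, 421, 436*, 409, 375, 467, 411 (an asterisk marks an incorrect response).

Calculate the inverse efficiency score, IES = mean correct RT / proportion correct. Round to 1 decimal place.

Correct trials (n=10): 460, 404, 486, 447, 412, 421, 409, 375, 467, 411
Mean correct RT = 4292/10 = 429.2000 ms
Proportion correct = 10/13
IES = 429.2000 / (10/13) = 557.960 ms

558.0 ms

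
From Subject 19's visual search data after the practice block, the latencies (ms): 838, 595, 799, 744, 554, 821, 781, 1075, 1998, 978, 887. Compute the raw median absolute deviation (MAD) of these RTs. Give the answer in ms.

77 ms

Sorted: 554, 595, 744, 781, 799, 821, 838, 887, 978, 1075, 1998 → median = 821
|x − 821|: 17, 226, 22, 77, 267, 0, 40, 254, 1177, 157, 66
Sorted deviations: 0, 17, 22, 40, 66, 77, 157, 226, 254, 267, 1177 → MAD = 77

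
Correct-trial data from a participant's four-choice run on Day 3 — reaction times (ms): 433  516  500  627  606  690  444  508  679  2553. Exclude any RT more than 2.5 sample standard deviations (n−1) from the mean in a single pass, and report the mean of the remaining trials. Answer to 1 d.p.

n = 10, ΣRT = 7556, M = 755.600
Σ(x−M)² = 3664946.40; s = √(3664946.40/9) = 638.135
Cutoffs: 755.600 ± 2.5·638.135 → [-839.7, 2350.9]
Outside: 2553 → excluded.
Retained (n=9): Σ = 5003, mean = 5003/9 = 555.889

555.9 ms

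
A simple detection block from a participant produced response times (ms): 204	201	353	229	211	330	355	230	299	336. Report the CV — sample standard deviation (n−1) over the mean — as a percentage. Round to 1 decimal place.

n = 10, Σ = 2748, M = 274.8000
Σ(x−M)² = 38559.600; s = √(38559.600/9) = 65.4553
CV = 65.4553 / 274.8000 = 0.23819 = 23.819%

23.8%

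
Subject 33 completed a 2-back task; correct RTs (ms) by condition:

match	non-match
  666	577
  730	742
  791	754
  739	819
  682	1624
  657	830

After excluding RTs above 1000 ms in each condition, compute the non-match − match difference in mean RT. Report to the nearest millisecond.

non-match: exclude 1624
M(match) = 4265/6 = 710.833
M(non-match) = 3722/5 = 744.400
Difference = 744.400 − 710.833 = 33.567 ms

34 ms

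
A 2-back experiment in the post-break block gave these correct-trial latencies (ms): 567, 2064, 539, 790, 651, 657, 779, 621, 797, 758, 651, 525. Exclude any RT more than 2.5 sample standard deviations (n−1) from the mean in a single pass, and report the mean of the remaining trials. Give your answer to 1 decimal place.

n = 12, ΣRT = 9399, M = 783.250
Σ(x−M)² = 1891570.25; s = √(1891570.25/11) = 414.682
Cutoffs: 783.250 ± 2.5·414.682 → [-253.5, 1820.0]
Outside: 2064 → excluded.
Retained (n=11): Σ = 7335, mean = 7335/11 = 666.818

666.8 ms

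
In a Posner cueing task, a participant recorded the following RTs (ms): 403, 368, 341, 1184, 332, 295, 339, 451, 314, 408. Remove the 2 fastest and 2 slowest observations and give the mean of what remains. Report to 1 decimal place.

365.2 ms

Sorted: 295, 314, 332, 339, 341, 368, 403, 408, 451, 1184
Drop lowest 2 (295, 314) and highest 2 (451, 1184)
Remaining (n=6): Σ = 2191, mean = 2191/6 = 365.167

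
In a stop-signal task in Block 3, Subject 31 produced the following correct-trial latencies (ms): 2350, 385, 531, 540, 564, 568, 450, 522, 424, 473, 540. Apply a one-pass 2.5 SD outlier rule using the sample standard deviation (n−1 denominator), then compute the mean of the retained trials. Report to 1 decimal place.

499.7 ms

n = 11, ΣRT = 7347, M = 667.909
Σ(x−M)² = 3147966.91; s = √(3147966.91/10) = 561.067
Cutoffs: 667.909 ± 2.5·561.067 → [-734.8, 2070.6]
Outside: 2350 → excluded.
Retained (n=10): Σ = 4997, mean = 4997/10 = 499.700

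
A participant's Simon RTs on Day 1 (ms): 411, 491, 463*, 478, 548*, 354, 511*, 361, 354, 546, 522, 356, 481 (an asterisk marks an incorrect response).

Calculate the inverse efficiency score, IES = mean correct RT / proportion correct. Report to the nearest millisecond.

566 ms

Correct trials (n=10): 411, 491, 478, 354, 361, 354, 546, 522, 356, 481
Mean correct RT = 4354/10 = 435.4000 ms
Proportion correct = 10/13
IES = 435.4000 / (10/13) = 566.020 ms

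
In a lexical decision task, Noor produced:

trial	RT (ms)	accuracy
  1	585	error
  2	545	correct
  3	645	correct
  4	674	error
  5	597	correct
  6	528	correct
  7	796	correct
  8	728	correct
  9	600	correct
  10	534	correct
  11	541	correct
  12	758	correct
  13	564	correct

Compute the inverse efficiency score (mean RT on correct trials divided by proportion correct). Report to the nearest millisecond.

734 ms

Correct trials (n=11): 545, 645, 597, 528, 796, 728, 600, 534, 541, 758, 564
Mean correct RT = 6836/11 = 621.4545 ms
Proportion correct = 11/13
IES = 621.4545 / (11/13) = 734.446 ms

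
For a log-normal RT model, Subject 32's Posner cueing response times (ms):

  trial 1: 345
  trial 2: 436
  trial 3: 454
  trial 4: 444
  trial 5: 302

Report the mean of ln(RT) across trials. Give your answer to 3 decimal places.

ln(RT): 5.8435, 6.0776, 6.1181, 6.0958, 5.7104
Σ ln(RT) = 29.8455
Mean = 29.8455/5 = 5.96911

5.969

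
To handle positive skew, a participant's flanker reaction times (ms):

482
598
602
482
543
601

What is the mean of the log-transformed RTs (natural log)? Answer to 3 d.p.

6.308

ln(RT): 6.1779, 6.3936, 6.4003, 6.1779, 6.2971, 6.3986
Σ ln(RT) = 37.8454
Mean = 37.8454/6 = 6.30757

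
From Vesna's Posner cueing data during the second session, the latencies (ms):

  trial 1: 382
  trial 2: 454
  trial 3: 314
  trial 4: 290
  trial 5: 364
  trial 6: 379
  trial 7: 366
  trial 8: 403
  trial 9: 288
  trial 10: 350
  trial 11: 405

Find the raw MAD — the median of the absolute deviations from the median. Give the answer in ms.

37 ms

Sorted: 288, 290, 314, 350, 364, 366, 379, 382, 403, 405, 454 → median = 366
|x − 366|: 16, 88, 52, 76, 2, 13, 0, 37, 78, 16, 39
Sorted deviations: 0, 2, 13, 16, 16, 37, 39, 52, 76, 78, 88 → MAD = 37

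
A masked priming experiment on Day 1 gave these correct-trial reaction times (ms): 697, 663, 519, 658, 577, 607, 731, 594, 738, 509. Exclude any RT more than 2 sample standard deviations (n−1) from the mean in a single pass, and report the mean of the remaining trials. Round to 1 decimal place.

629.3 ms

n = 10, ΣRT = 6293, M = 629.300
Σ(x−M)² = 59818.10; s = √(59818.10/9) = 81.526
Cutoffs: 629.300 ± 2·81.526 → [466.2, 792.4]
No RTs fall outside the cutoffs; all 10 retained. Mean = 6293/10 = 629.300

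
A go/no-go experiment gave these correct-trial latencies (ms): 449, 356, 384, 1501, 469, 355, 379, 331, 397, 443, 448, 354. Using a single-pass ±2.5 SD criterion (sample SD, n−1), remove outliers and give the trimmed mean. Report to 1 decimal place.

n = 12, ΣRT = 5866, M = 488.833
Σ(x−M)² = 1140363.67; s = √(1140363.67/11) = 321.977
Cutoffs: 488.833 ± 2.5·321.977 → [-316.1, 1293.8]
Outside: 1501 → excluded.
Retained (n=11): Σ = 4365, mean = 4365/11 = 396.818

396.8 ms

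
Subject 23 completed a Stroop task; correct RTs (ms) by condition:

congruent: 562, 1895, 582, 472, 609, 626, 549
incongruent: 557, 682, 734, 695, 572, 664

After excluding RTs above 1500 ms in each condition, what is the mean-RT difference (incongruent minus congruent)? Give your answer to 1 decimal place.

84.0 ms

congruent: exclude 1895
M(congruent) = 3400/6 = 566.667
M(incongruent) = 3904/6 = 650.667
Difference = 650.667 − 566.667 = 84.000 ms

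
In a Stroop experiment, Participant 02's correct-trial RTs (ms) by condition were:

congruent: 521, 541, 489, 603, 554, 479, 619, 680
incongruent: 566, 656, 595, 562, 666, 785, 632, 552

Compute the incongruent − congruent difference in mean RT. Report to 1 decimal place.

M(congruent) = 4486/8 = 560.750
M(incongruent) = 5014/8 = 626.750
Difference = 626.750 − 560.750 = 66.000 ms

66.0 ms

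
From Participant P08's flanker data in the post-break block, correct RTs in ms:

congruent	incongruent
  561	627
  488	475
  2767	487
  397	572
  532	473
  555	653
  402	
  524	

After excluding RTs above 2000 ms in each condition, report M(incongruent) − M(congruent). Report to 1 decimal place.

53.7 ms

congruent: exclude 2767
M(congruent) = 3459/7 = 494.143
M(incongruent) = 3287/6 = 547.833
Difference = 547.833 − 494.143 = 53.690 ms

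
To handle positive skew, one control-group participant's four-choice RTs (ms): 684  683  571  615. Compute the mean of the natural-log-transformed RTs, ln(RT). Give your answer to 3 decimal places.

6.456

ln(RT): 6.5280, 6.5265, 6.3474, 6.4216
Σ ln(RT) = 25.8235
Mean = 25.8235/4 = 6.45587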